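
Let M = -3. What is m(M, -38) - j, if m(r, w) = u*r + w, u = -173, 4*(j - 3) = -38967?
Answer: 40879/4 ≈ 10220.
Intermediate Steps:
j = -38955/4 (j = 3 + (¼)*(-38967) = 3 - 38967/4 = -38955/4 ≈ -9738.8)
m(r, w) = w - 173*r (m(r, w) = -173*r + w = w - 173*r)
m(M, -38) - j = (-38 - 173*(-3)) - 1*(-38955/4) = (-38 + 519) + 38955/4 = 481 + 38955/4 = 40879/4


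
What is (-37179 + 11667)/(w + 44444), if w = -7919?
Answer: -8504/12175 ≈ -0.69848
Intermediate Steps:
(-37179 + 11667)/(w + 44444) = (-37179 + 11667)/(-7919 + 44444) = -25512/36525 = -25512*1/36525 = -8504/12175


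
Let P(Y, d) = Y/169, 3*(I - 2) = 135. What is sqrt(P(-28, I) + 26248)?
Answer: 18*sqrt(13691)/13 ≈ 162.01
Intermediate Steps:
I = 47 (I = 2 + (1/3)*135 = 2 + 45 = 47)
P(Y, d) = Y/169 (P(Y, d) = Y*(1/169) = Y/169)
sqrt(P(-28, I) + 26248) = sqrt((1/169)*(-28) + 26248) = sqrt(-28/169 + 26248) = sqrt(4435884/169) = 18*sqrt(13691)/13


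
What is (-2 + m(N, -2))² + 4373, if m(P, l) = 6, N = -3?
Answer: 4389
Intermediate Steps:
(-2 + m(N, -2))² + 4373 = (-2 + 6)² + 4373 = 4² + 4373 = 16 + 4373 = 4389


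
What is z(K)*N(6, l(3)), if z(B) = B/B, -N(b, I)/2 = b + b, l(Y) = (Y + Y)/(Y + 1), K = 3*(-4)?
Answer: -24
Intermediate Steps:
K = -12
l(Y) = 2*Y/(1 + Y) (l(Y) = (2*Y)/(1 + Y) = 2*Y/(1 + Y))
N(b, I) = -4*b (N(b, I) = -2*(b + b) = -4*b)
z(B) = 1
z(K)*N(6, l(3)) = 1*(-4*6) = 1*(-24) = -24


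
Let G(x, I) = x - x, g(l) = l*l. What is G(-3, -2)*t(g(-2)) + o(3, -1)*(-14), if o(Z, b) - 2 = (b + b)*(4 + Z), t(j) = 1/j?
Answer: 168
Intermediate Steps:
g(l) = l**2
G(x, I) = 0
o(Z, b) = 2 + 2*b*(4 + Z) (o(Z, b) = 2 + (b + b)*(4 + Z) = 2 + (2*b)*(4 + Z) = 2 + 2*b*(4 + Z))
G(-3, -2)*t(g(-2)) + o(3, -1)*(-14) = 0/((-2)**2) + (2 + 8*(-1) + 2*3*(-1))*(-14) = 0/4 + (2 - 8 - 6)*(-14) = 0*(1/4) - 12*(-14) = 0 + 168 = 168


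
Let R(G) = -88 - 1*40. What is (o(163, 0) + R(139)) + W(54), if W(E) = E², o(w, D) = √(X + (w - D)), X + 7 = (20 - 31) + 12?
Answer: 2788 + √157 ≈ 2800.5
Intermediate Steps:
R(G) = -128 (R(G) = -88 - 40 = -128)
X = -6 (X = -7 + ((20 - 31) + 12) = -7 + (-11 + 12) = -7 + 1 = -6)
o(w, D) = √(-6 + w - D) (o(w, D) = √(-6 + (w - D)) = √(-6 + w - D))
(o(163, 0) + R(139)) + W(54) = (√(-6 + 163 - 1*0) - 128) + 54² = (√(-6 + 163 + 0) - 128) + 2916 = (√157 - 128) + 2916 = (-128 + √157) + 2916 = 2788 + √157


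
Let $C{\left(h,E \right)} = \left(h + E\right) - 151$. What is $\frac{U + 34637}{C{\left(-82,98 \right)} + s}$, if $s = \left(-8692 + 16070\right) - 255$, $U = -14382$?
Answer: $\frac{20255}{6988} \approx 2.8985$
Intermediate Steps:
$s = 7123$ ($s = 7378 - 255 = 7123$)
$C{\left(h,E \right)} = -151 + E + h$ ($C{\left(h,E \right)} = \left(E + h\right) - 151 = -151 + E + h$)
$\frac{U + 34637}{C{\left(-82,98 \right)} + s} = \frac{-14382 + 34637}{\left(-151 + 98 - 82\right) + 7123} = \frac{20255}{-135 + 7123} = \frac{20255}{6988}$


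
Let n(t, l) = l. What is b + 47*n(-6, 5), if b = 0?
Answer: 235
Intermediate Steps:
b + 47*n(-6, 5) = 0 + 47*5 = 0 + 235 = 235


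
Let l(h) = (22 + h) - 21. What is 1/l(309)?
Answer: 1/310 ≈ 0.0032258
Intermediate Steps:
l(h) = 1 + h
1/l(309) = 1/(1 + 309) = 1/310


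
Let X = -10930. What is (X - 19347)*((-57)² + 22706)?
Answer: -785839535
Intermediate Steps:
(X - 19347)*((-57)² + 22706) = (-10930 - 19347)*((-57)² + 22706) = -30277*(3249 + 22706) = -30277*25955 = -785839535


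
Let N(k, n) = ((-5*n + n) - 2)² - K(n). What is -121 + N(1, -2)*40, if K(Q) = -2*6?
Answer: 1799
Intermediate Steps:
K(Q) = -12
N(k, n) = 12 + (-2 - 4*n)² (N(k, n) = ((-5*n + n) - 2)² - 1*(-12) = (-4*n - 2)² + 12 = (-2 - 4*n)² + 12 = 12 + (-2 - 4*n)²)
-121 + N(1, -2)*40 = -121 + (16 + 16*(-2) + 16*(-2)²)*40 = -121 + (16 - 32 + 16*4)*40 = -121 + (16 - 32 + 64)*40 = -121 + 48*40 = -121 + 1920 = 1799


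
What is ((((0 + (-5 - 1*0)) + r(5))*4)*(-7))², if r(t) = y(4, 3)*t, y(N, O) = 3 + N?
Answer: 705600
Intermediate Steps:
r(t) = 7*t (r(t) = (3 + 4)*t = 7*t)
((((0 + (-5 - 1*0)) + r(5))*4)*(-7))² = ((((0 + (-5 - 1*0)) + 7*5)*4)*(-7))² = ((((0 + (-5 + 0)) + 35)*4)*(-7))² = ((((0 - 5) + 35)*4)*(-7))² = (((-5 + 35)*4)*(-7))² = ((30*4)*(-7))² = (120*(-7))² = (-840)² = 705600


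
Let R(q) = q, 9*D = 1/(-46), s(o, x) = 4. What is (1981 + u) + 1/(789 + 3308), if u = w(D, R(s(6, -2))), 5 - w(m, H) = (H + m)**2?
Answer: 1383366278203/702209412 ≈ 1970.0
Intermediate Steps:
D = -1/414 (D = (1/9)/(-46) = (1/9)*(-1/46) = -1/414 ≈ -0.0024155)
w(m, H) = 5 - (H + m)**2
u = -1882045/171396 (u = 5 - (4 - 1/414)**2 = 5 - (1655/414)**2 = 5 - 1*2739025/171396 = 5 - 2739025/171396 = -1882045/171396 ≈ -10.981)
(1981 + u) + 1/(789 + 3308) = (1981 - 1882045/171396) + 1/(789 + 3308) = 337653431/171396 + 1/4097 = 1383366278203/702209412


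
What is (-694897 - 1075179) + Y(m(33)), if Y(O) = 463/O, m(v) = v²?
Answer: -1927612301/1089 ≈ -1.7701e+6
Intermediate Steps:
(-694897 - 1075179) + Y(m(33)) = (-694897 - 1075179) + 463/(33²) = -1770076 + 463/1089 = -1927612301/1089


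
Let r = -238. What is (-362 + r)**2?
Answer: 360000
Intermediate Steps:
(-362 + r)**2 = (-362 - 238)**2 = (-600)**2 = 360000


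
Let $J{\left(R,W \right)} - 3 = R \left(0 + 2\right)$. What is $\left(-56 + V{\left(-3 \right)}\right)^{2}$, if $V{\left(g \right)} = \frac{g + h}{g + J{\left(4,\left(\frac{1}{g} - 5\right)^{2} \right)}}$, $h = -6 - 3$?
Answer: $\frac{13225}{4} \approx 3306.3$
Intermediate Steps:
$h = -9$ ($h = -6 - 3 = -9$)
$J{\left(R,W \right)} = 3 + 2 R$ ($J{\left(R,W \right)} = 3 + R \left(0 + 2\right) = 3 + R 2 = 3 + 2 R$)
$V{\left(g \right)} = \frac{-9 + g}{11 + g}$ ($V{\left(g \right)} = \frac{g - 9}{g + \left(3 + 2 \cdot 4\right)} = \frac{-9 + g}{g + \left(3 + 8\right)} = \frac{-9 + g}{g + 11} = \frac{-9 + g}{11 + g}$)
$\left(-56 + V{\left(-3 \right)}\right)^{2} = \left(-56 + \frac{-9 - 3}{11 - 3}\right)^{2} = \left(-56 + \frac{1}{8} \left(-12\right)\right)^{2} = \left(-56 - \frac{3}{2}\right)^{2} = \left(- \frac{115}{2}\right)^{2} = \frac{13225}{4}$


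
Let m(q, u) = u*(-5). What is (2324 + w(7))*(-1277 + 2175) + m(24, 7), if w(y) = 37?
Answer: 2120143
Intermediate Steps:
m(q, u) = -5*u
(2324 + w(7))*(-1277 + 2175) + m(24, 7) = (2324 + 37)*(-1277 + 2175) - 5*7 = 2361*898 - 35 = 2120178 - 35 = 2120143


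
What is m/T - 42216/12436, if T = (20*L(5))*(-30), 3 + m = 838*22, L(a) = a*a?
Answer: -215618197/46635000 ≈ -4.6235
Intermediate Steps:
L(a) = a²
m = 18433 (m = -3 + 838*22 = -3 + 18436 = 18433)
T = -15000 (T = (20*5²)*(-30) = (20*25)*(-30) = 500*(-30) = -15000)
m/T - 42216/12436 = 18433/(-15000) - 42216/12436 = 18433*(-1/15000) - 42216*1/12436 = -18433/15000 - 10554/3109 = -215618197/46635000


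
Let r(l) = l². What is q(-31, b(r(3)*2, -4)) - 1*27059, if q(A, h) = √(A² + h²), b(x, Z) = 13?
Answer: -27059 + √1130 ≈ -27025.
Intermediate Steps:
q(-31, b(r(3)*2, -4)) - 1*27059 = √((-31)² + 13²) - 1*27059 = √(961 + 169) - 27059 = √1130 - 27059 = -27059 + √1130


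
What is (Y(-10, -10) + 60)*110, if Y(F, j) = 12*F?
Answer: -6600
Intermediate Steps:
(Y(-10, -10) + 60)*110 = (12*(-10) + 60)*110 = (-120 + 60)*110 = -60*110 = -6600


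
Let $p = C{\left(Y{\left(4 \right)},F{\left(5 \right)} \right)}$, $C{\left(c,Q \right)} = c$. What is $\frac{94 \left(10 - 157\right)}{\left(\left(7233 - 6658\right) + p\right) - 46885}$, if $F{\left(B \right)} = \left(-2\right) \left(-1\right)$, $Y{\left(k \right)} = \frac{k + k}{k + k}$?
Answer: $\frac{13818}{46309} \approx 0.29839$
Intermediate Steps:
$Y{\left(k \right)} = 1$ ($Y{\left(k \right)} = \frac{2 k}{2 k} = 2 k \frac{1}{2 k} = 1$)
$F{\left(B \right)} = 2$
$p = 1$
$\frac{94 \left(10 - 157\right)}{\left(\left(7233 - 6658\right) + p\right) - 46885} = \frac{94 \left(10 - 157\right)}{\left(\left(7233 - 6658\right) + 1\right) - 46885} = \frac{94 \left(-147\right)}{\left(575 + 1\right) - 46885} = - \frac{13818}{576 - 46885} = - \frac{13818}{-46309} = \left(-13818\right) \left(- \frac{1}{46309}\right) = \frac{13818}{46309}$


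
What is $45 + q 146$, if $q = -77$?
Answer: $-11197$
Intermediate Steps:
$45 + q 146 = 45 - 11242 = -11197$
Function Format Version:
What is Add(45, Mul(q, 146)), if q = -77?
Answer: -11197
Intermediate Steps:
Add(45, Mul(q, 146)) = Add(45, Mul(-77, 146)) = Add(45, -11242) = -11197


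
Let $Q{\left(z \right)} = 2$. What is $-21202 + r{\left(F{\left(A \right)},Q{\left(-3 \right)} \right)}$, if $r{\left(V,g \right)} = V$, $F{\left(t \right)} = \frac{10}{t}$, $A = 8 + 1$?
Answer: $- \frac{190808}{9} \approx -21201.0$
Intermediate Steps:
$A = 9$
$-21202 + r{\left(F{\left(A \right)},Q{\left(-3 \right)} \right)} = -21202 + \frac{10}{9} = - \frac{190808}{9}$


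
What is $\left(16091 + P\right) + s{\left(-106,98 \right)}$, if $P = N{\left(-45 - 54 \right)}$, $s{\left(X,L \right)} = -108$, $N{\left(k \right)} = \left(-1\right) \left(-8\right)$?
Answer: $15991$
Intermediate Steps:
$N{\left(k \right)} = 8$
$P = 8$
$\left(16091 + P\right) + s{\left(-106,98 \right)} = \left(16091 + 8\right) - 108 = 16099 - 108 = 15991$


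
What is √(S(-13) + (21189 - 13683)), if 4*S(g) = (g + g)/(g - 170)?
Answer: √1005478494/366 ≈ 86.637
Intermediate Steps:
S(g) = g/(2*(-170 + g)) (S(g) = ((g + g)/(g - 170))/4 = ((2*g)/(-170 + g))/4 = (2*g/(-170 + g))/4 = g/(2*(-170 + g)))
√(S(-13) + (21189 - 13683)) = √((½)*(-13)/(-170 - 13) + (21189 - 13683)) = √((½)*(-13)/(-183) + 7506) = √((½)*(-13)*(-1/183) + 7506) = √(13/366 + 7506) = √(2747209/366) = √1005478494/366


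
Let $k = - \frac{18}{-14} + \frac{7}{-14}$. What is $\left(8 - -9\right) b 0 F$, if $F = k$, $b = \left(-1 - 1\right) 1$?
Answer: $0$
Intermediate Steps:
$k = \frac{11}{14}$ ($k = \left(-18\right) \left(- \frac{1}{14}\right) + 7 \left(- \frac{1}{14}\right) = \frac{9}{7} - \frac{1}{2} = \frac{11}{14} \approx 0.78571$)
$b = -2$ ($b = \left(-2\right) 1 = -2$)
$F = \frac{11}{14} \approx 0.78571$
$\left(8 - -9\right) b 0 F = \left(8 - -9\right) \left(-2\right) 0 \cdot \frac{11}{14} = \left(8 + 9\right) \left(-2\right) 0 \cdot \frac{11}{14} = 17 \left(-2\right) 0 \cdot \frac{11}{14} = \left(-34\right) 0 \cdot \frac{11}{14} = 0 \cdot \frac{11}{14} = 0$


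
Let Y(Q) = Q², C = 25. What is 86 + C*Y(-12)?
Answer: 3686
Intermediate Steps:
86 + C*Y(-12) = 86 + 25*(-12)² = 86 + 25*144 = 86 + 3600 = 3686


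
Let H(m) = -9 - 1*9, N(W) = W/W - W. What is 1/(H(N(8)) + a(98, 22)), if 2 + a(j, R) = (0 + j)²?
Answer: 1/9584 ≈ 0.00010434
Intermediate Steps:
N(W) = 1 - W
a(j, R) = -2 + j² (a(j, R) = -2 + (0 + j)² = -2 + j²)
H(m) = -18 (H(m) = -9 - 9 = -18)
1/(H(N(8)) + a(98, 22)) = 1/(-18 + (-2 + 98²)) = 1/(-18 + (-2 + 9604)) = 1/(-18 + 9602) = 1/9584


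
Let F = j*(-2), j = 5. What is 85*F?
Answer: -850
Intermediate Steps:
F = -10 (F = 5*(-2) = -10)
85*F = 85*(-10) = -850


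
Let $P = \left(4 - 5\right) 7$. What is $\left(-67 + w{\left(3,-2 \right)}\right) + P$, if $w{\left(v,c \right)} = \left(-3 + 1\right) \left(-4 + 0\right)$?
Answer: $-66$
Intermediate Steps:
$P = -7$ ($P = \left(-1\right) 7 = -7$)
$w{\left(v,c \right)} = 8$ ($w{\left(v,c \right)} = \left(-2\right) \left(-4\right) = 8$)
$\left(-67 + w{\left(3,-2 \right)}\right) + P = \left(-67 + 8\right) - 7 = -59 - 7 = -66$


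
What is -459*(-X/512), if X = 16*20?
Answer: 2295/8 ≈ 286.88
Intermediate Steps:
X = 320
-459*(-X/512) = -459/((-512/320)) = -459/((-512*1/320)) = -459/(-8/5) = -459*(-5/8) = 2295/8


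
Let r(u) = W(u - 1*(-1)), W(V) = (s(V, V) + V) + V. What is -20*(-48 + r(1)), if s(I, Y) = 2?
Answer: 840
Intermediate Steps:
W(V) = 2 + 2*V (W(V) = (2 + V) + V = 2 + 2*V)
r(u) = 4 + 2*u (r(u) = 2 + 2*(u - 1*(-1)) = 2 + 2*(u + 1) = 2 + 2*(1 + u) = 2 + (2 + 2*u) = 4 + 2*u)
-20*(-48 + r(1)) = -20*(-48 + (4 + 2*1)) = -20*(-48 + (4 + 2)) = -20*(-48 + 6) = -20*(-42) = 840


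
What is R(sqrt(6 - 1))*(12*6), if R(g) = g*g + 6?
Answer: 792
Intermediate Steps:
R(g) = 6 + g**2 (R(g) = g**2 + 6 = 6 + g**2)
R(sqrt(6 - 1))*(12*6) = (6 + (sqrt(6 - 1))**2)*(12*6) = (6 + (sqrt(5))**2)*72 = (6 + 5)*72 = 11*72 = 792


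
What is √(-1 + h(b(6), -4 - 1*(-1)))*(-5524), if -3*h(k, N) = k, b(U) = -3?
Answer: 0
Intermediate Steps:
h(k, N) = -k/3
√(-1 + h(b(6), -4 - 1*(-1)))*(-5524) = √(-1 - ⅓*(-3))*(-5524) = √(-1 + 1)*(-5524) = √0*(-5524) = 0*(-5524) = 0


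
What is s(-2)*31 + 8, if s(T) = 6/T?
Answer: -85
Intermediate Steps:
s(-2)*31 + 8 = (6/(-2))*31 + 8 = (6*(-½))*31 + 8 = -3*31 + 8 = -93 + 8 = -85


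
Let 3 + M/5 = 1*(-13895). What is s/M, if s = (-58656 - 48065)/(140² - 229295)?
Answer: -106721/14571705550 ≈ -7.3238e-6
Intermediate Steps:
M = -69490 (M = -15 + 5*(1*(-13895)) = -15 + 5*(-13895) = -15 - 69475 = -69490)
s = 106721/209695 (s = -106721/(19600 - 229295) = -106721/(-209695) = -106721*(-1/209695) = 106721/209695 ≈ 0.50893)
s/M = (106721/209695)/(-69490) = (106721/209695)*(-1/69490) = -106721/14571705550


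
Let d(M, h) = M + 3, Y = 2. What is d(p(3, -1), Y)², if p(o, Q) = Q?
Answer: 4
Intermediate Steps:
d(M, h) = 3 + M
d(p(3, -1), Y)² = (3 - 1)² = 2² = 4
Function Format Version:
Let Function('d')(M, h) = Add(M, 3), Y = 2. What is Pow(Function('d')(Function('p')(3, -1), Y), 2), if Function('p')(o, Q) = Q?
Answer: 4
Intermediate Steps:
Function('d')(M, h) = Add(3, M)
Pow(Function('d')(Function('p')(3, -1), Y), 2) = Pow(Add(3, -1), 2) = Pow(2, 2) = 4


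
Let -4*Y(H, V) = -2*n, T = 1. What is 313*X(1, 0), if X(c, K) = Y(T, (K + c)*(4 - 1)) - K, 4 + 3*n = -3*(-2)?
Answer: 313/3 ≈ 104.33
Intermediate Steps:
n = 2/3 (n = -4/3 + (-3*(-2))/3 = -4/3 + (1/3)*6 = -4/3 + 2 = 2/3 ≈ 0.66667)
Y(H, V) = 1/3 (Y(H, V) = -(-1)*2/(2*3) = -1/4*(-4/3) = 1/3)
X(c, K) = 1/3 - K
313*X(1, 0) = 313*(1/3 - 1*0) = 313*(1/3 + 0) = 313*(1/3) = 313/3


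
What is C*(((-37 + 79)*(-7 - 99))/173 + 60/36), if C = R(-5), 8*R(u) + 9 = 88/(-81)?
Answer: 10205147/336312 ≈ 30.344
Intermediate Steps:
R(u) = -817/648 (R(u) = -9/8 + (88/(-81))/8 = -9/8 + (88*(-1/81))/8 = -9/8 + (1/8)*(-88/81) = -9/8 - 11/81 = -817/648)
C = -817/648 ≈ -1.2608
C*(((-37 + 79)*(-7 - 99))/173 + 60/36) = -817*(((-37 + 79)*(-7 - 99))/173 + 60/36)/648 = -817*((42*(-106))*(1/173) + 60*(1/36))/648 = -817*(-4452*1/173 + 5/3)/648 = -817*(-4452/173 + 5/3)/648 = -817/648*(-12491/519) = 10205147/336312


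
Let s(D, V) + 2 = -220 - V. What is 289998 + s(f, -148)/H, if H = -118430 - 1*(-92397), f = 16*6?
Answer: 7549518008/26033 ≈ 2.9000e+5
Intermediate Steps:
f = 96
s(D, V) = -222 - V (s(D, V) = -2 + (-220 - V) = -222 - V)
H = -26033 (H = -118430 + 92397 = -26033)
289998 + s(f, -148)/H = 289998 + (-222 - 1*(-148))/(-26033) = 289998 + (-222 + 148)*(-1/26033) = 289998 - 74*(-1/26033) = 289998 + 74/26033 = 7549518008/26033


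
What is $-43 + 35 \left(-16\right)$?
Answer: $-603$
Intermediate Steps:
$-43 + 35 \left(-16\right) = -43 - 560 = -603$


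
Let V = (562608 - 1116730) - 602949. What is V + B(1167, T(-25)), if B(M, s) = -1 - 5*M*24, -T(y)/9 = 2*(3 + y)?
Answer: -1297112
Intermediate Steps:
T(y) = -54 - 18*y (T(y) = -18*(3 + y) = -9*(6 + 2*y) = -54 - 18*y)
B(M, s) = -1 - 120*M
V = -1157071 (V = -554122 - 602949 = -1157071)
V + B(1167, T(-25)) = -1157071 + (-1 - 120*1167) = -1157071 + (-1 - 140040) = -1157071 - 140041 = -1297112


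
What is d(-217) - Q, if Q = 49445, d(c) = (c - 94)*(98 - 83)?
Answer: -54110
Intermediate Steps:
d(c) = -1410 + 15*c (d(c) = (-94 + c)*15 = -1410 + 15*c)
d(-217) - Q = (-1410 + 15*(-217)) - 1*49445 = (-1410 - 3255) - 49445 = -4665 - 49445 = -54110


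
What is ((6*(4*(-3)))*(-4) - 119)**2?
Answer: 28561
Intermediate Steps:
((6*(4*(-3)))*(-4) - 119)**2 = ((6*(-12))*(-4) - 119)**2 = (-72*(-4) - 119)**2 = (288 - 119)**2 = 169**2 = 28561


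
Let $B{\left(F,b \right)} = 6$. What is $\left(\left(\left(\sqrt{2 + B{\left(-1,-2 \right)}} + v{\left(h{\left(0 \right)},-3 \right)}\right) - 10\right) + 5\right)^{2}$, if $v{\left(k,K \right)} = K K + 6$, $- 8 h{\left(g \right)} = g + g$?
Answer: $108 + 40 \sqrt{2} \approx 164.57$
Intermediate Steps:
$h{\left(g \right)} = - \frac{g}{4}$ ($h{\left(g \right)} = - \frac{g + g}{8} = - \frac{2 g}{8} = - \frac{g}{4}$)
$v{\left(k,K \right)} = 6 + K^{2}$ ($v{\left(k,K \right)} = K^{2} + 6 = 6 + K^{2}$)
$\left(\left(\left(\sqrt{2 + B{\left(-1,-2 \right)}} + v{\left(h{\left(0 \right)},-3 \right)}\right) - 10\right) + 5\right)^{2} = \left(\left(\left(\sqrt{2 + 6} + \left(6 + \left(-3\right)^{2}\right)\right) - 10\right) + 5\right)^{2} = \left(\left(\left(\sqrt{8} + \left(6 + 9\right)\right) - 10\right) + 5\right)^{2} = \left(\left(\left(2 \sqrt{2} + 15\right) - 10\right) + 5\right)^{2} = \left(\left(\left(15 + 2 \sqrt{2}\right) - 10\right) + 5\right)^{2} = \left(\left(5 + 2 \sqrt{2}\right) + 5\right)^{2} = \left(10 + 2 \sqrt{2}\right)^{2}$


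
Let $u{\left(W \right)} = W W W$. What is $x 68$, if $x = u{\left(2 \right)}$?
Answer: $544$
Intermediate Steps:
$u{\left(W \right)} = W^{3}$ ($u{\left(W \right)} = W^{2} W = W^{3}$)
$x = 8$ ($x = 2^{3} = 8$)
$x 68 = 8 \cdot 68 = 544$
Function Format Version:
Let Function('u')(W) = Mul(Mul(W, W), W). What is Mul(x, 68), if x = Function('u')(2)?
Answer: 544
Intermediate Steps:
Function('u')(W) = Pow(W, 3) (Function('u')(W) = Mul(Pow(W, 2), W) = Pow(W, 3))
x = 8 (x = Pow(2, 3) = 8)
Mul(x, 68) = Mul(8, 68) = 544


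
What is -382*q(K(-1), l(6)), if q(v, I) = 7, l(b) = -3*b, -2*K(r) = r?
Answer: -2674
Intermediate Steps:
K(r) = -r/2
-382*q(K(-1), l(6)) = -382*7 = -2674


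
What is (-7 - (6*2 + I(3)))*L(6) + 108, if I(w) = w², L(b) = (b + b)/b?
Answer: 52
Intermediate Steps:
L(b) = 2 (L(b) = (2*b)/b = 2)
(-7 - (6*2 + I(3)))*L(6) + 108 = (-7 - (6*2 + 3²))*2 + 108 = (-7 - (12 + 9))*2 + 108 = (-7 - 1*21)*2 + 108 = (-7 - 21)*2 + 108 = -28*2 + 108 = -56 + 108 = 52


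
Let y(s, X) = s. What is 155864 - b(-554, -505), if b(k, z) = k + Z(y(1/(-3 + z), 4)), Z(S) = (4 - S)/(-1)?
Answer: 79462377/508 ≈ 1.5642e+5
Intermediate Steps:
Z(S) = -4 + S (Z(S) = (4 - S)*(-1) = -4 + S)
b(k, z) = -4 + k + 1/(-3 + z) (b(k, z) = k + (-4 + 1/(-3 + z)) = -4 + k + 1/(-3 + z))
155864 - b(-554, -505) = 155864 - (1 + (-4 - 554)*(-3 - 505))/(-3 - 505) = 155864 - (1 - 558*(-508))/(-508) = 155864 - (-1)*(1 + 283464)/508 = 155864 - (-1)*283465/508 = 155864 - 1*(-283465/508) = 155864 + 283465/508 = 79462377/508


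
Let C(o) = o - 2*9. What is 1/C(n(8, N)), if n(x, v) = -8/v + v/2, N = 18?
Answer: -9/85 ≈ -0.10588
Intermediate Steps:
n(x, v) = v/2 - 8/v (n(x, v) = -8/v + v*(1/2) = -8/v + v/2 = v/2 - 8/v)
C(o) = -18 + o (C(o) = o - 18 = -18 + o)
1/C(n(8, N)) = 1/(-18 + ((1/2)*18 - 8/18)) = 1/(-18 + (9 - 8*1/18)) = 1/(-18 + (9 - 4/9)) = 1/(-18 + 77/9) = 1/(-85/9) = -9/85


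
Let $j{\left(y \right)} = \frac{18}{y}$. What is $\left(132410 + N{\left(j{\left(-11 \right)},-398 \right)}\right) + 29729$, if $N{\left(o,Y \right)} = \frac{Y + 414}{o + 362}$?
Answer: $\frac{160679793}{991} \approx 1.6214 \cdot 10^{5}$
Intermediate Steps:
$N{\left(o,Y \right)} = \frac{414 + Y}{362 + o}$
$\left(132410 + N{\left(j{\left(-11 \right)},-398 \right)}\right) + 29729 = \left(132410 + \frac{414 - 398}{362 + \frac{18}{-11}}\right) + 29729 = \left(132410 + \frac{1}{362 + 18 \left(- \frac{1}{11}\right)} 16\right) + 29729 = \left(132410 + \frac{1}{362 - \frac{18}{11}} \cdot 16\right) + 29729 = \left(132410 + \frac{1}{\frac{3964}{11}} \cdot 16\right) + 29729 = \left(132410 + \frac{11}{3964} \cdot 16\right) + 29729 = \left(132410 + \frac{44}{991}\right) + 29729 = \frac{131218354}{991} + 29729 = \frac{160679793}{991}$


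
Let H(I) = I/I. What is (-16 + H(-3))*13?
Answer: -195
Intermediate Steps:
H(I) = 1
(-16 + H(-3))*13 = (-16 + 1)*13 = -15*13 = -195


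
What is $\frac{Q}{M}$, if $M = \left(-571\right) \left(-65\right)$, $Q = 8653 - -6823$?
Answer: $\frac{15476}{37115} \approx 0.41697$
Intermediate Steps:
$Q = 15476$ ($Q = 8653 + 6823 = 15476$)
$M = 37115$
$\frac{Q}{M} = \frac{15476}{37115}$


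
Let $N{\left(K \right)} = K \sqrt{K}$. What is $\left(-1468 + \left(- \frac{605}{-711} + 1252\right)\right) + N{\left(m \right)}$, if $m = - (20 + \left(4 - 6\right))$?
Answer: $- \frac{152971}{711} - 54 i \sqrt{2} \approx -215.15 - 76.368 i$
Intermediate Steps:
$m = -18$ ($m = - (20 - 2) = \left(-1\right) 18 = -18$)
$N{\left(K \right)} = K^{\frac{3}{2}}$
$\left(-1468 + \left(- \frac{605}{-711} + 1252\right)\right) + N{\left(m \right)} = \left(-1468 + \left(- \frac{605}{-711} + 1252\right)\right) + \left(-18\right)^{\frac{3}{2}} = \left(-1468 + \left(\left(-605\right) \left(- \frac{1}{711}\right) + 1252\right)\right) - 54 i \sqrt{2} = \left(-1468 + \left(\frac{605}{711} + 1252\right)\right) - 54 i \sqrt{2} = \left(-1468 + \frac{890777}{711}\right) - 54 i \sqrt{2} = - \frac{152971}{711} - 54 i \sqrt{2}$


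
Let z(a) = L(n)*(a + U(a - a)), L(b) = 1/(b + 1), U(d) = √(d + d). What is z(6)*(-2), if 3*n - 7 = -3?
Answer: -36/7 ≈ -5.1429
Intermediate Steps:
n = 4/3 (n = 7/3 + (⅓)*(-3) = 7/3 - 1 = 4/3 ≈ 1.3333)
U(d) = √2*√d (U(d) = √(2*d) = √2*√d)
L(b) = 1/(1 + b)
z(a) = 3*a/7 (z(a) = (a + √2*√(a - a))/(1 + 4/3) = (a + √2*√0)/(7/3) = 3*(a + √2*0)/7 = 3*(a + 0)/7 = 3*a/7)
z(6)*(-2) = ((3/7)*6)*(-2) = (18/7)*(-2) = -36/7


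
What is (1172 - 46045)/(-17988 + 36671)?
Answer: -44873/18683 ≈ -2.4018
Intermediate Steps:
(1172 - 46045)/(-17988 + 36671) = -44873/18683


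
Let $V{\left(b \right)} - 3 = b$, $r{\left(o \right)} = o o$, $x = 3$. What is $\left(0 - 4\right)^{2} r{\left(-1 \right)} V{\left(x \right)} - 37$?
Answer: $59$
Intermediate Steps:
$r{\left(o \right)} = o^{2}$
$V{\left(b \right)} = 3 + b$
$\left(0 - 4\right)^{2} r{\left(-1 \right)} V{\left(x \right)} - 37 = \left(0 - 4\right)^{2} \left(-1\right)^{2} \left(3 + 3\right) - 37 = \left(-4\right)^{2} \cdot 1 \cdot 6 - 37 = 16 \cdot 6 - 37 = 96 - 37 = 59$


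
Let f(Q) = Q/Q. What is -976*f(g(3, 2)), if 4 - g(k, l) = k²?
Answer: -976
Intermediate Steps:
g(k, l) = 4 - k²
f(Q) = 1
-976*f(g(3, 2)) = -976*1 = -976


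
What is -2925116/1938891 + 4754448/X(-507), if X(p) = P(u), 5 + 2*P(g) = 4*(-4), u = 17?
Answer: -6145591433924/13572237 ≈ -4.5281e+5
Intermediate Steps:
P(g) = -21/2 (P(g) = -5/2 + (4*(-4))/2 = -5/2 + (½)*(-16) = -5/2 - 8 = -21/2)
X(p) = -21/2
-2925116/1938891 + 4754448/X(-507) = -2925116/1938891 + 4754448/(-21/2) = -2925116*1/1938891 + 4754448*(-2/21) = -2925116/1938891 - 3169632/7 = -6145591433924/13572237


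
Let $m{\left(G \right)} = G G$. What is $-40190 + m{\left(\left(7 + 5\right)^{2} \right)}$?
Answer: $-19454$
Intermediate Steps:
$m{\left(G \right)} = G^{2}$
$-40190 + m{\left(\left(7 + 5\right)^{2} \right)} = -40190 + \left(\left(7 + 5\right)^{2}\right)^{2} = -40190 + \left(12^{2}\right)^{2} = -40190 + 144^{2} = -40190 + 20736 = -19454$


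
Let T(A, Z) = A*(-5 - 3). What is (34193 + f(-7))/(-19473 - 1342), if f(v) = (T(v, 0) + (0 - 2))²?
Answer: -37109/20815 ≈ -1.7828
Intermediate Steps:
T(A, Z) = -8*A (T(A, Z) = A*(-8) = -8*A)
f(v) = (-2 - 8*v)² (f(v) = (-8*v + (0 - 2))² = (-8*v - 2)² = (-2 - 8*v)²)
(34193 + f(-7))/(-19473 - 1342) = (34193 + 4*(1 + 4*(-7))²)/(-19473 - 1342) = (34193 + 4*(1 - 28)²)/(-20815) = (34193 + 4*(-27)²)*(-1/20815) = (34193 + 4*729)*(-1/20815) = (34193 + 2916)*(-1/20815) = 37109*(-1/20815) = -37109/20815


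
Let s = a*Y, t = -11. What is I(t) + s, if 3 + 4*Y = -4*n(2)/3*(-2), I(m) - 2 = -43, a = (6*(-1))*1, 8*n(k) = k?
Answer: -75/2 ≈ -37.500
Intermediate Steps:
n(k) = k/8
a = -6 (a = -6*1 = -6)
I(m) = -41 (I(m) = 2 - 43 = -41)
Y = -7/12 (Y = -¾ + (-4*(⅛)*2/3*(-2))/4 = -¾ + (-1/3*(-2))/4 = -¾ + (-4*1/12*(-2))/4 = -¾ + (-⅓*(-2))/4 = -¾ + (¼)*(⅔) = -¾ + ⅙ = -7/12 ≈ -0.58333)
s = 7/2 (s = -6*(-7/12) = 7/2 ≈ 3.5000)
I(t) + s = -41 + 7/2 = -75/2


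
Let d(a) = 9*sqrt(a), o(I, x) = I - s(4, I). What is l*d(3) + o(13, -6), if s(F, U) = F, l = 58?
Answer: 9 + 522*sqrt(3) ≈ 913.13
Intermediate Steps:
o(I, x) = -4 + I (o(I, x) = I - 1*4 = I - 4 = -4 + I)
l*d(3) + o(13, -6) = 58*(9*sqrt(3)) + (-4 + 13) = 522*sqrt(3) + 9 = 9 + 522*sqrt(3)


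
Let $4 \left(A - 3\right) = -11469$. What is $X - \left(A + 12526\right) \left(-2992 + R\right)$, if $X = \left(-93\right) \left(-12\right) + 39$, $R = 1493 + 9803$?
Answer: $-80230017$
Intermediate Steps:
$A = - \frac{11457}{4}$ ($A = 3 + \frac{1}{4} \left(-11469\right) = 3 - \frac{11469}{4} = - \frac{11457}{4} \approx -2864.3$)
$R = 11296$
$X = 1155$ ($X = 1116 + 39 = 1155$)
$X - \left(A + 12526\right) \left(-2992 + R\right) = 1155 - \left(- \frac{11457}{4} + 12526\right) \left(-2992 + 11296\right) = 1155 - \frac{38647}{4} \cdot 8304 = 1155 - 80231172 = -80230017$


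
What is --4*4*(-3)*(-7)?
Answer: 336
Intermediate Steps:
--4*4*(-3)*(-7) = -(-16*(-3))*(-7) = -48*(-7) = -1*(-336) = 336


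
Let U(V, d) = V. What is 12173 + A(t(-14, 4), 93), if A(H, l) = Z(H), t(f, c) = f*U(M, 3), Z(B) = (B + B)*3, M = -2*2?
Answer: 12509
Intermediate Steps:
M = -4
Z(B) = 6*B (Z(B) = (2*B)*3 = 6*B)
t(f, c) = -4*f (t(f, c) = f*(-4) = -4*f)
A(H, l) = 6*H
12173 + A(t(-14, 4), 93) = 12173 + 6*(-4*(-14)) = 12173 + 6*56 = 12173 + 336 = 12509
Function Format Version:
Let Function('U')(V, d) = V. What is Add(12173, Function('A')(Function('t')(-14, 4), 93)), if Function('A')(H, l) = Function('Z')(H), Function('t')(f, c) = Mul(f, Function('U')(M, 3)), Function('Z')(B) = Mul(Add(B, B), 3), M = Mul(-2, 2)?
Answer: 12509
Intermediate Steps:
M = -4
Function('Z')(B) = Mul(6, B) (Function('Z')(B) = Mul(Mul(2, B), 3) = Mul(6, B))
Function('t')(f, c) = Mul(-4, f) (Function('t')(f, c) = Mul(f, -4) = Mul(-4, f))
Function('A')(H, l) = Mul(6, H)
Add(12173, Function('A')(Function('t')(-14, 4), 93)) = Add(12173, Mul(6, Mul(-4, -14))) = Add(12173, Mul(6, 56)) = Add(12173, 336) = 12509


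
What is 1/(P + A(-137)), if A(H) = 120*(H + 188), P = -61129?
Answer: -1/55009 ≈ -1.8179e-5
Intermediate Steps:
A(H) = 22560 + 120*H (A(H) = 120*(188 + H) = 22560 + 120*H)
1/(P + A(-137)) = 1/(-61129 + (22560 + 120*(-137))) = 1/(-61129 + (22560 - 16440)) = 1/(-61129 + 6120) = 1/(-55009) = -1/55009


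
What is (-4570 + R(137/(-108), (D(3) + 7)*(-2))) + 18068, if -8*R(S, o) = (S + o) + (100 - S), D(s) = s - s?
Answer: 53949/4 ≈ 13487.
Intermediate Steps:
D(s) = 0
R(S, o) = -25/2 - o/8 (R(S, o) = -((S + o) + (100 - S))/8 = -(100 + o)/8 = -25/2 - o/8)
(-4570 + R(137/(-108), (D(3) + 7)*(-2))) + 18068 = (-4570 + (-25/2 - (0 + 7)*(-2)/8)) + 18068 = (-4570 + (-25/2 - 7*(-2)/8)) + 18068 = (-4570 + (-25/2 - ⅛*(-14))) + 18068 = (-4570 + (-25/2 + 7/4)) + 18068 = (-4570 - 43/4) + 18068 = -18323/4 + 18068 = 53949/4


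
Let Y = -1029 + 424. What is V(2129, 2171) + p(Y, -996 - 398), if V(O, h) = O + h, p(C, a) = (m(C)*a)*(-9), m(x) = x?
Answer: -7586030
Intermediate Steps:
Y = -605
p(C, a) = -9*C*a (p(C, a) = (C*a)*(-9) = -9*C*a)
V(2129, 2171) + p(Y, -996 - 398) = (2129 + 2171) - 9*(-605)*(-996 - 398) = 4300 - 9*(-605)*(-1394) = 4300 - 7590330 = -7586030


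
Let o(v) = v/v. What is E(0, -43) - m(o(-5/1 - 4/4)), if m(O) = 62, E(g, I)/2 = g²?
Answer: -62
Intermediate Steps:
E(g, I) = 2*g²
o(v) = 1
E(0, -43) - m(o(-5/1 - 4/4)) = 2*0² - 1*62 = 2*0 - 62 = 0 - 62 = -62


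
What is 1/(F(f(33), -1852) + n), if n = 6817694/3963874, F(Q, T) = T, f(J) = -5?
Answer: -1981937/3667138477 ≈ -0.00054046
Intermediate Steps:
n = 3408847/1981937 (n = 6817694*(1/3963874) = 3408847/1981937 ≈ 1.7200)
1/(F(f(33), -1852) + n) = 1/(-1852 + 3408847/1981937) = 1/(-3667138477/1981937) = -1981937/3667138477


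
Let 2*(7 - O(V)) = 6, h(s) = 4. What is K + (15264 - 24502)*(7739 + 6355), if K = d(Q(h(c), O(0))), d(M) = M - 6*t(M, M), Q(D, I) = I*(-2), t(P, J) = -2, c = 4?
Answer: -130200368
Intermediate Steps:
O(V) = 4 (O(V) = 7 - ½*6 = 7 - 3 = 4)
Q(D, I) = -2*I
d(M) = 12 + M (d(M) = M - 6*(-2) = M + 12 = 12 + M)
K = 4 (K = 12 - 2*4 = 12 - 8 = 4)
K + (15264 - 24502)*(7739 + 6355) = 4 + (15264 - 24502)*(7739 + 6355) = 4 - 9238*14094 = 4 - 130200372 = -130200368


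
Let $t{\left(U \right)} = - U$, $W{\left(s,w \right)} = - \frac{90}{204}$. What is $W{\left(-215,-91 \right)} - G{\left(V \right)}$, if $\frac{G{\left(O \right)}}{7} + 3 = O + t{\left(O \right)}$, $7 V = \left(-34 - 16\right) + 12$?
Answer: $\frac{699}{34} \approx 20.559$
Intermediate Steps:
$W{\left(s,w \right)} = - \frac{15}{34}$ ($W{\left(s,w \right)} = \left(-90\right) \frac{1}{204} = - \frac{15}{34}$)
$V = - \frac{38}{7}$ ($V = \frac{\left(-34 - 16\right) + 12}{7} = \frac{-50 + 12}{7} = \frac{1}{7} \left(-38\right) = - \frac{38}{7} \approx -5.4286$)
$G{\left(O \right)} = -21$ ($G{\left(O \right)} = -21 + 7 \left(O - O\right) = -21 + 7 \cdot 0 = -21 + 0 = -21$)
$W{\left(-215,-91 \right)} - G{\left(V \right)} = - \frac{15}{34} - -21 = - \frac{15}{34} + 21 = \frac{699}{34}$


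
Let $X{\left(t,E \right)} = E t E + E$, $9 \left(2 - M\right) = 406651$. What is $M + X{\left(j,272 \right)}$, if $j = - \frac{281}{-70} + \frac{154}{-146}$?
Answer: $\frac{4002177469}{22995} \approx 1.7405 \cdot 10^{5}$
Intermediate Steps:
$M = - \frac{406633}{9}$ ($M = 2 - \frac{406651}{9} = - \frac{406633}{9} \approx -45181.0$)
$j = \frac{15123}{5110}$ ($j = \left(-281\right) \left(- \frac{1}{70}\right) + 154 \left(- \frac{1}{146}\right) = \frac{281}{70} - \frac{77}{73} = \frac{15123}{5110} \approx 2.9595$)
$X{\left(t,E \right)} = E + t E^{2}$ ($X{\left(t,E \right)} = t E^{2} + E = E + t E^{2}$)
$M + X{\left(j,272 \right)} = - \frac{406633}{9} + 272 \left(1 + 272 \cdot \frac{15123}{5110}\right) = - \frac{406633}{9} + 272 \left(1 + \frac{2056728}{2555}\right) = - \frac{406633}{9} + 272 \cdot \frac{2059283}{2555} = - \frac{406633}{9} + \frac{560124976}{2555} = \frac{4002177469}{22995}$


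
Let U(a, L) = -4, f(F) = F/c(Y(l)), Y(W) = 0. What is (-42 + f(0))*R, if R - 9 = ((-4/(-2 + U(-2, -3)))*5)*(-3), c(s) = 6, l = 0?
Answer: 42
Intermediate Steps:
f(F) = F/6
R = -1 (R = 9 + ((-4/(-2 - 4))*5)*(-3) = 9 + ((-4/(-6))*5)*(-3) = 9 + (-⅙*(-4)*5)*(-3) = 9 + ((⅔)*5)*(-3) = 9 + (10/3)*(-3) = 9 - 10 = -1)
(-42 + f(0))*R = (-42 + (⅙)*0)*(-1) = (-42 + 0)*(-1) = -42*(-1) = 42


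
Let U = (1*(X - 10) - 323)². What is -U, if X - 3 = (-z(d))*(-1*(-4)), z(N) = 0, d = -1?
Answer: -108900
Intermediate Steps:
X = 3 (X = 3 + (-1*0)*(-1*(-4)) = 3 + 0*4 = 3 + 0 = 3)
U = 108900 (U = (1*(3 - 10) - 323)² = (1*(-7) - 323)² = (-7 - 323)² = (-330)² = 108900)
-U = -1*108900 = -108900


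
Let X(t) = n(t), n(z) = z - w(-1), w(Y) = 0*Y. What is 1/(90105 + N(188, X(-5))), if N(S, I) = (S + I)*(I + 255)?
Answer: 1/135855 ≈ 7.3608e-6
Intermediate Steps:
w(Y) = 0
n(z) = z (n(z) = z - 1*0 = z + 0 = z)
X(t) = t
N(S, I) = (255 + I)*(I + S) (N(S, I) = (I + S)*(255 + I) = (255 + I)*(I + S))
1/(90105 + N(188, X(-5))) = 1/(90105 + ((-5)² + 255*(-5) + 255*188 - 5*188)) = 1/(90105 + (25 - 1275 + 47940 - 940)) = 1/(90105 + 45750) = 1/135855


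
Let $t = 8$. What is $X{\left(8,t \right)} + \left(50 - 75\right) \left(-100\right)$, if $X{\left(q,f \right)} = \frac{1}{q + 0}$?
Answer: $\frac{20001}{8} \approx 2500.1$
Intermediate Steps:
$X{\left(q,f \right)} = \frac{1}{q}$
$X{\left(8,t \right)} + \left(50 - 75\right) \left(-100\right) = \frac{1}{8} + \left(50 - 75\right) \left(-100\right) = \frac{1}{8} - -2500 = \frac{1}{8} + 2500 = \frac{20001}{8}$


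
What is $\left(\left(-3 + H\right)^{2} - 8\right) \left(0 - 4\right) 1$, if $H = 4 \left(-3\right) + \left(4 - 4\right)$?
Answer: $-868$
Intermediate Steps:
$H = -12$ ($H = -12 + \left(4 - 4\right) = -12 + 0 = -12$)
$\left(\left(-3 + H\right)^{2} - 8\right) \left(0 - 4\right) 1 = \left(\left(-3 - 12\right)^{2} - 8\right) \left(0 - 4\right) 1 = \left(\left(-15\right)^{2} - 8\right) \left(\left(-4\right) 1\right) = \left(225 - 8\right) \left(-4\right) = 217 \left(-4\right) = -868$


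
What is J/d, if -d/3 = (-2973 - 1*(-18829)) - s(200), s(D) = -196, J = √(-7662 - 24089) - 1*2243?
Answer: 2243/48156 - I*√31751/48156 ≈ 0.046578 - 0.0037002*I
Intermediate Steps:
J = -2243 + I*√31751 (J = √(-31751) - 2243 = I*√31751 - 2243 = -2243 + I*√31751 ≈ -2243.0 + 178.19*I)
d = -48156 (d = -3*((-2973 - 1*(-18829)) - 1*(-196)) = -3*((-2973 + 18829) + 196) = -3*(15856 + 196) = -3*16052 = -48156)
J/d = (-2243 + I*√31751)/(-48156) = (-2243 + I*√31751)*(-1/48156) = 2243/48156 - I*√31751/48156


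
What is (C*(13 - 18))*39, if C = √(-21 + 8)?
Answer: -195*I*√13 ≈ -703.08*I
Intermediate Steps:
C = I*√13 (C = √(-13) = I*√13 ≈ 3.6056*I)
(C*(13 - 18))*39 = ((I*√13)*(13 - 18))*39 = ((I*√13)*(-5))*39 = -5*I*√13*39 = -195*I*√13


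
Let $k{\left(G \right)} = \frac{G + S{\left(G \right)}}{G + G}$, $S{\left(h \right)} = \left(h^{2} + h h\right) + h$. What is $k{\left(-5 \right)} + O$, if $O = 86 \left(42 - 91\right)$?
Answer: $-4218$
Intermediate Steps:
$S{\left(h \right)} = h + 2 h^{2}$ ($S{\left(h \right)} = \left(h^{2} + h^{2}\right) + h = 2 h^{2} + h = h + 2 h^{2}$)
$O = -4214$ ($O = 86 \left(-49\right) = -4214$)
$k{\left(G \right)} = \frac{G + G \left(1 + 2 G\right)}{2 G}$ ($k{\left(G \right)} = \frac{G + G \left(1 + 2 G\right)}{G + G} = \frac{G + G \left(1 + 2 G\right)}{2 G}$)
$k{\left(-5 \right)} + O = \left(1 - 5\right) - 4214 = -4 - 4214 = -4218$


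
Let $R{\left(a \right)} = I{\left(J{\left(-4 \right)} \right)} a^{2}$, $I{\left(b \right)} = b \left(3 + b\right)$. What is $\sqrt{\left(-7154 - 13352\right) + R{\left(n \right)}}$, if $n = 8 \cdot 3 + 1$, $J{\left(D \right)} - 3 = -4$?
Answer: $14 i \sqrt{111} \approx 147.5 i$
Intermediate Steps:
$J{\left(D \right)} = -1$ ($J{\left(D \right)} = 3 - 4 = -1$)
$n = 25$ ($n = 24 + 1 = 25$)
$R{\left(a \right)} = - 2 a^{2}$ ($R{\left(a \right)} = - (3 - 1) a^{2} = \left(-1\right) 2 a^{2} = - 2 a^{2}$)
$\sqrt{\left(-7154 - 13352\right) + R{\left(n \right)}} = \sqrt{\left(-7154 - 13352\right) - 2 \cdot 25^{2}} = \sqrt{\left(-7154 - 13352\right) - 1250} = \sqrt{-20506 - 1250} = \sqrt{-21756} = 14 i \sqrt{111}$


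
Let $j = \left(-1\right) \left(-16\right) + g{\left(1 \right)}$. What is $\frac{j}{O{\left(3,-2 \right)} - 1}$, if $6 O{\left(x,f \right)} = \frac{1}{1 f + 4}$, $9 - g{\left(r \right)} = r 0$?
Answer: $- \frac{300}{11} \approx -27.273$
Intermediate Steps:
$g{\left(r \right)} = 9$ ($g{\left(r \right)} = 9 - r 0 = 9 - 0 = 9 + 0 = 9$)
$O{\left(x,f \right)} = \frac{1}{6 \left(4 + f\right)}$ ($O{\left(x,f \right)} = \frac{1}{6 \left(1 f + 4\right)} = \frac{1}{6 \left(f + 4\right)} = \frac{1}{6 \left(4 + f\right)}$)
$j = 25$ ($j = \left(-1\right) \left(-16\right) + 9 = 16 + 9 = 25$)
$\frac{j}{O{\left(3,-2 \right)} - 1} = \frac{25}{\frac{1}{6 \left(4 - 2\right)} - 1} = \frac{25}{\frac{1}{6 \cdot 2} - 1} = \frac{25}{\frac{1}{6} \cdot \frac{1}{2} - 1} = \frac{25}{\frac{1}{12} - 1} = \frac{25}{- \frac{11}{12}} = 25 \left(- \frac{12}{11}\right) = - \frac{300}{11}$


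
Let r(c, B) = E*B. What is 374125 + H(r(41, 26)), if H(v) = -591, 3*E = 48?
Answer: 373534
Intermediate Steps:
E = 16 (E = (⅓)*48 = 16)
r(c, B) = 16*B
374125 + H(r(41, 26)) = 374125 - 591 = 373534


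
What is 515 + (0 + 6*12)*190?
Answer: 14195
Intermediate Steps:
515 + (0 + 6*12)*190 = 515 + (0 + 72)*190 = 515 + 72*190 = 515 + 13680 = 14195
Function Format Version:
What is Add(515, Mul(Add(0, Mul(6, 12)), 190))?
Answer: 14195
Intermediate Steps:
Add(515, Mul(Add(0, Mul(6, 12)), 190)) = Add(515, Mul(Add(0, 72), 190)) = Add(515, Mul(72, 190)) = Add(515, 13680) = 14195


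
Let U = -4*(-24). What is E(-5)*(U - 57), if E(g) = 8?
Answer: 312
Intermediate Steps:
U = 96
E(-5)*(U - 57) = 8*(96 - 57) = 8*39 = 312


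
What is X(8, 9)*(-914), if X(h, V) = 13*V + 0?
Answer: -106938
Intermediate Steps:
X(h, V) = 13*V
X(8, 9)*(-914) = (13*9)*(-914) = 117*(-914) = -106938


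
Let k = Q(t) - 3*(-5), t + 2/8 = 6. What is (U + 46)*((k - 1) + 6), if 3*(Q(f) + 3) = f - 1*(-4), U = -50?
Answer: -81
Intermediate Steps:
t = 23/4 (t = -¼ + 6 = 23/4 ≈ 5.7500)
Q(f) = -5/3 + f/3 (Q(f) = -3 + (f - 1*(-4))/3 = -3 + (f + 4)/3 = -3 + (4 + f)/3 = -3 + (4/3 + f/3) = -5/3 + f/3)
k = 61/4 (k = (-5/3 + (⅓)*(23/4)) - 3*(-5) = (-5/3 + 23/12) + 15 = ¼ + 15 = 61/4 ≈ 15.250)
(U + 46)*((k - 1) + 6) = (-50 + 46)*((61/4 - 1) + 6) = -4*(57/4 + 6) = -4*81/4 = -81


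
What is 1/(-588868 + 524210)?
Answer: -1/64658 ≈ -1.5466e-5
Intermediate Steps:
1/(-588868 + 524210) = 1/(-64658) = -1/64658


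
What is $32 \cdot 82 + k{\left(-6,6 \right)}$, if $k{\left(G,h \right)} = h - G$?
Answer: $2636$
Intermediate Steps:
$32 \cdot 82 + k{\left(-6,6 \right)} = 32 \cdot 82 + \left(6 - -6\right) = 2624 + \left(6 + 6\right) = 2624 + 12 = 2636$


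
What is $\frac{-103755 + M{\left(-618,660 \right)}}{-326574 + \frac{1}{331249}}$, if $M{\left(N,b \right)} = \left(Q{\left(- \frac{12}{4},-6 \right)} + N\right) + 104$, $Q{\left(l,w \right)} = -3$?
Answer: $\frac{34539995728}{108177310925} \approx 0.31929$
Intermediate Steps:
$M{\left(N,b \right)} = 101 + N$ ($M{\left(N,b \right)} = \left(-3 + N\right) + 104 = 101 + N$)
$\frac{-103755 + M{\left(-618,660 \right)}}{-326574 + \frac{1}{331249}} = \frac{-103755 + \left(101 - 618\right)}{-326574 + \frac{1}{331249}} = \frac{-103755 - 517}{-326574 + \frac{1}{331249}} = - \frac{104272}{- \frac{108177310925}{331249}} = \left(-104272\right) \left(- \frac{331249}{108177310925}\right) = \frac{34539995728}{108177310925}$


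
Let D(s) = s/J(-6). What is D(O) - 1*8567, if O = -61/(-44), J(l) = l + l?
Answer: -4523437/528 ≈ -8567.1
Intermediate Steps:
J(l) = 2*l
O = 61/44 (O = -61*(-1/44) = 61/44 ≈ 1.3864)
D(s) = -s/12 (D(s) = s/((2*(-6))) = s/(-12) = s*(-1/12) = -s/12)
D(O) - 1*8567 = -1/12*61/44 - 1*8567 = -61/528 - 8567 = -4523437/528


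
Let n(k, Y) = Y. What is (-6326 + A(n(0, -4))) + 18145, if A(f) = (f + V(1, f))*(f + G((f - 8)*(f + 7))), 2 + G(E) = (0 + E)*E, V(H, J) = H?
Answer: 7949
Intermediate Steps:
G(E) = -2 + E**2 (G(E) = -2 + (0 + E)*E = -2 + E*E = -2 + E**2)
A(f) = (1 + f)*(-2 + f + (-8 + f)**2*(7 + f)**2) (A(f) = (f + 1)*(f + (-2 + ((f - 8)*(f + 7))**2)) = (1 + f)*(f + (-2 + ((-8 + f)*(7 + f))**2)) = (1 + f)*(f + (-2 + (-8 + f)**2*(7 + f)**2)) = (1 + f)*(-2 + f + (-8 + f)**2*(7 + f)**2))
(-6326 + A(n(0, -4))) + 18145 = (-6326 + (3134 + (-4)**5 - 1*(-4)**4 - 113*(-4)**3 + 2*(-4)**2 + 3247*(-4))) + 18145 = (-6326 + (3134 - 1024 - 1*256 - 113*(-64) + 2*16 - 12988)) + 18145 = (-6326 + (3134 - 1024 - 256 + 7232 + 32 - 12988)) + 18145 = (-6326 - 3870) + 18145 = -10196 + 18145 = 7949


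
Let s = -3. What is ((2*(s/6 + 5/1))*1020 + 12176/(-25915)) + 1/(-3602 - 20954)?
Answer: 5841566013429/636368740 ≈ 9179.5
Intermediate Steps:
((2*(s/6 + 5/1))*1020 + 12176/(-25915)) + 1/(-3602 - 20954) = ((2*(-3/6 + 5/1))*1020 + 12176/(-25915)) + 1/(-3602 - 20954) = ((2*(-3*1/6 + 5*1))*1020 + 12176*(-1/25915)) + 1/(-24556) = ((2*(-1/2 + 5))*1020 - 12176/25915) - 1/24556 = ((2*(9/2))*1020 - 12176/25915) - 1/24556 = (9*1020 - 12176/25915) - 1/24556 = (9180 - 12176/25915) - 1/24556 = 237887524/25915 - 1/24556 = 5841566013429/636368740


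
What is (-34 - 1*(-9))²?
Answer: 625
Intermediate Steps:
(-34 - 1*(-9))² = (-34 + 9)² = (-25)² = 625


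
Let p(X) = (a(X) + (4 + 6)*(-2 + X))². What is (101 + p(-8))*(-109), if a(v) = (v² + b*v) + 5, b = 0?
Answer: -115758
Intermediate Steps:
a(v) = 5 + v² (a(v) = (v² + 0*v) + 5 = (v² + 0) + 5 = v² + 5 = 5 + v²)
p(X) = (-15 + X² + 10*X)² (p(X) = ((5 + X²) + (4 + 6)*(-2 + X))² = ((5 + X²) + 10*(-2 + X))² = ((5 + X²) + (-20 + 10*X))² = (-15 + X² + 10*X)²)
(101 + p(-8))*(-109) = (101 + (-15 + (-8)² + 10*(-8))²)*(-109) = (101 + (-15 + 64 - 80)²)*(-109) = (101 + (-31)²)*(-109) = (101 + 961)*(-109) = 1062*(-109) = -115758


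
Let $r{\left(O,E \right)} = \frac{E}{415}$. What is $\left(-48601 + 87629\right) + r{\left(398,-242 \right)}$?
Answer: $\frac{16196378}{415} \approx 39027.0$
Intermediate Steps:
$r{\left(O,E \right)} = \frac{E}{415}$ ($r{\left(O,E \right)} = E \frac{1}{415} = \frac{E}{415}$)
$\left(-48601 + 87629\right) + r{\left(398,-242 \right)} = \left(-48601 + 87629\right) + \frac{1}{415} \left(-242\right) = 39028 - \frac{242}{415} = \frac{16196378}{415}$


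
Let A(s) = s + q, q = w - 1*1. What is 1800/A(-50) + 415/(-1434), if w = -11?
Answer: -1303465/44454 ≈ -29.322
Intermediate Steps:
q = -12 (q = -11 - 1*1 = -11 - 1 = -12)
A(s) = -12 + s (A(s) = s - 12 = -12 + s)
1800/A(-50) + 415/(-1434) = 1800/(-12 - 50) + 415/(-1434) = 1800/(-62) + 415*(-1/1434) = 1800*(-1/62) - 415/1434 = -900/31 - 415/1434 = -1303465/44454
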